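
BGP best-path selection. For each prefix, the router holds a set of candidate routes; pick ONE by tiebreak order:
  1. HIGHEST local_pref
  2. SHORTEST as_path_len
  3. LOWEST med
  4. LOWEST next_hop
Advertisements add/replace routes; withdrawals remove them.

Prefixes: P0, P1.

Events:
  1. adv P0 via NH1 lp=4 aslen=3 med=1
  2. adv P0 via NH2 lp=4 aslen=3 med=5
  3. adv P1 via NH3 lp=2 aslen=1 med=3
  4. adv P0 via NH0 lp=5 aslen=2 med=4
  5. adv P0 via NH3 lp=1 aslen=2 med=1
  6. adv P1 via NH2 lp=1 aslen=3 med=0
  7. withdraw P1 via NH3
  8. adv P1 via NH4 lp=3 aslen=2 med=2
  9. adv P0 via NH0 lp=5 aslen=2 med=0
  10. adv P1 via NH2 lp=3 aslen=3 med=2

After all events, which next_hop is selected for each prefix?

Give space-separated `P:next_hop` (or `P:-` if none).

Answer: P0:NH0 P1:NH4

Derivation:
Op 1: best P0=NH1 P1=-
Op 2: best P0=NH1 P1=-
Op 3: best P0=NH1 P1=NH3
Op 4: best P0=NH0 P1=NH3
Op 5: best P0=NH0 P1=NH3
Op 6: best P0=NH0 P1=NH3
Op 7: best P0=NH0 P1=NH2
Op 8: best P0=NH0 P1=NH4
Op 9: best P0=NH0 P1=NH4
Op 10: best P0=NH0 P1=NH4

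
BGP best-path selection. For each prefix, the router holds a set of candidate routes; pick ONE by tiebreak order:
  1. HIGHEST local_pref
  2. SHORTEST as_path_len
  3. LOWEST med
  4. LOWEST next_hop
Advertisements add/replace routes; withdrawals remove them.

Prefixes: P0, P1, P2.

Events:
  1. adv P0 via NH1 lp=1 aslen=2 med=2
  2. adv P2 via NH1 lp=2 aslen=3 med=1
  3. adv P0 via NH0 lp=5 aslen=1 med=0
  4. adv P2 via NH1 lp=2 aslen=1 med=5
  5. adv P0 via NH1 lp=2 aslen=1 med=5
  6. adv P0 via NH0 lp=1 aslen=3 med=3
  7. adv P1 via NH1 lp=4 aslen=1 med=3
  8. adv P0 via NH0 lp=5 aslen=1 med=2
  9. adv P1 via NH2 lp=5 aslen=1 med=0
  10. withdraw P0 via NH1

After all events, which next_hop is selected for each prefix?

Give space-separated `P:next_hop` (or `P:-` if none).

Op 1: best P0=NH1 P1=- P2=-
Op 2: best P0=NH1 P1=- P2=NH1
Op 3: best P0=NH0 P1=- P2=NH1
Op 4: best P0=NH0 P1=- P2=NH1
Op 5: best P0=NH0 P1=- P2=NH1
Op 6: best P0=NH1 P1=- P2=NH1
Op 7: best P0=NH1 P1=NH1 P2=NH1
Op 8: best P0=NH0 P1=NH1 P2=NH1
Op 9: best P0=NH0 P1=NH2 P2=NH1
Op 10: best P0=NH0 P1=NH2 P2=NH1

Answer: P0:NH0 P1:NH2 P2:NH1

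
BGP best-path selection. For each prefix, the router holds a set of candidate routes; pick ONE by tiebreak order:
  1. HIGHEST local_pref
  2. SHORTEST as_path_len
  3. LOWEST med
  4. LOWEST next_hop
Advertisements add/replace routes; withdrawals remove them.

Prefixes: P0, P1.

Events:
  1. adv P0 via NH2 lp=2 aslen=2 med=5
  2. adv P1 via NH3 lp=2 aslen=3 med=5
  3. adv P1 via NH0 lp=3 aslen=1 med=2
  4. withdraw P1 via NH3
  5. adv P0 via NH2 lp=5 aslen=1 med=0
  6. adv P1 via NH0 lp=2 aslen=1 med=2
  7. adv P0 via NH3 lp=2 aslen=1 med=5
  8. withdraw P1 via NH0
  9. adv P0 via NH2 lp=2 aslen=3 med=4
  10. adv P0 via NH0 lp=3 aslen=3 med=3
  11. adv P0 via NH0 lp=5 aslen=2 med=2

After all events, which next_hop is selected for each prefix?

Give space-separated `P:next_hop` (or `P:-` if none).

Op 1: best P0=NH2 P1=-
Op 2: best P0=NH2 P1=NH3
Op 3: best P0=NH2 P1=NH0
Op 4: best P0=NH2 P1=NH0
Op 5: best P0=NH2 P1=NH0
Op 6: best P0=NH2 P1=NH0
Op 7: best P0=NH2 P1=NH0
Op 8: best P0=NH2 P1=-
Op 9: best P0=NH3 P1=-
Op 10: best P0=NH0 P1=-
Op 11: best P0=NH0 P1=-

Answer: P0:NH0 P1:-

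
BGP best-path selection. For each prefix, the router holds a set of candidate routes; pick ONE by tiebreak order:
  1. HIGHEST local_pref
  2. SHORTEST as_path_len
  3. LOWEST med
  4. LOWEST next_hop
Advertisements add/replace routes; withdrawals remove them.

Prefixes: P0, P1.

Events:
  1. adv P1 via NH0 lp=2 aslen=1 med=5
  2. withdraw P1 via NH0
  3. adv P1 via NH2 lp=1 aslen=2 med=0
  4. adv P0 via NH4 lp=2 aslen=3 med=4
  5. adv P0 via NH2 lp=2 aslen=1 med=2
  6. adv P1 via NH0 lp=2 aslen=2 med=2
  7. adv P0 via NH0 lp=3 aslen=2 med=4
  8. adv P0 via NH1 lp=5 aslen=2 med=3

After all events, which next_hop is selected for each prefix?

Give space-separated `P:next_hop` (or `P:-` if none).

Op 1: best P0=- P1=NH0
Op 2: best P0=- P1=-
Op 3: best P0=- P1=NH2
Op 4: best P0=NH4 P1=NH2
Op 5: best P0=NH2 P1=NH2
Op 6: best P0=NH2 P1=NH0
Op 7: best P0=NH0 P1=NH0
Op 8: best P0=NH1 P1=NH0

Answer: P0:NH1 P1:NH0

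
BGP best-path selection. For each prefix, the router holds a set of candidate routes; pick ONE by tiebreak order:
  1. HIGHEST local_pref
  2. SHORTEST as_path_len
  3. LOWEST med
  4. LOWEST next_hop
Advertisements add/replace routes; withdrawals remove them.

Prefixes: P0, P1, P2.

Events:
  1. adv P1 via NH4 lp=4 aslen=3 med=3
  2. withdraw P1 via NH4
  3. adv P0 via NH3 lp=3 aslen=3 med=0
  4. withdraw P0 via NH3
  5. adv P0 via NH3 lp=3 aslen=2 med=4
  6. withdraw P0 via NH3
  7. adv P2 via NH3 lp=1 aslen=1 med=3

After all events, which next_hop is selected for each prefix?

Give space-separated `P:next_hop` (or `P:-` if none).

Answer: P0:- P1:- P2:NH3

Derivation:
Op 1: best P0=- P1=NH4 P2=-
Op 2: best P0=- P1=- P2=-
Op 3: best P0=NH3 P1=- P2=-
Op 4: best P0=- P1=- P2=-
Op 5: best P0=NH3 P1=- P2=-
Op 6: best P0=- P1=- P2=-
Op 7: best P0=- P1=- P2=NH3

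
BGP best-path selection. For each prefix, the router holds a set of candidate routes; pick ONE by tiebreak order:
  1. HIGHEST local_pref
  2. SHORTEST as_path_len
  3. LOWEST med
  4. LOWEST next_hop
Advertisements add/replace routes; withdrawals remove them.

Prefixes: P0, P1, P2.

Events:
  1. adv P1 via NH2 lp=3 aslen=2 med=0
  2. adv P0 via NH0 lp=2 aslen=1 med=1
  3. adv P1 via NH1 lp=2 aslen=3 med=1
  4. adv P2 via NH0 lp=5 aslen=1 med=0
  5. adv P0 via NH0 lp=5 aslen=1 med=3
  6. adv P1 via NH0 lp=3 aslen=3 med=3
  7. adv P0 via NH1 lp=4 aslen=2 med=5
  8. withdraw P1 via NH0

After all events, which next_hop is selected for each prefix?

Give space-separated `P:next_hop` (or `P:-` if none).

Op 1: best P0=- P1=NH2 P2=-
Op 2: best P0=NH0 P1=NH2 P2=-
Op 3: best P0=NH0 P1=NH2 P2=-
Op 4: best P0=NH0 P1=NH2 P2=NH0
Op 5: best P0=NH0 P1=NH2 P2=NH0
Op 6: best P0=NH0 P1=NH2 P2=NH0
Op 7: best P0=NH0 P1=NH2 P2=NH0
Op 8: best P0=NH0 P1=NH2 P2=NH0

Answer: P0:NH0 P1:NH2 P2:NH0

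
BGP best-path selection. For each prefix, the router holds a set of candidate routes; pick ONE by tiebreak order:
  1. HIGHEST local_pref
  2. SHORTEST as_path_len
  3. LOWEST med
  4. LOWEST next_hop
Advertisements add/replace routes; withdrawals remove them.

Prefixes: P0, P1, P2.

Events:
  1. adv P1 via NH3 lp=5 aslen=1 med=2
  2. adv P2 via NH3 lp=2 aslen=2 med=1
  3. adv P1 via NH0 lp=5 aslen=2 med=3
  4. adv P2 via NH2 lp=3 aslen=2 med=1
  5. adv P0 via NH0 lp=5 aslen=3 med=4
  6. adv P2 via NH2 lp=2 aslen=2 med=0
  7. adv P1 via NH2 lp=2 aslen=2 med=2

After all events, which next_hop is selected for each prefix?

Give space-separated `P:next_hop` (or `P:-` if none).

Answer: P0:NH0 P1:NH3 P2:NH2

Derivation:
Op 1: best P0=- P1=NH3 P2=-
Op 2: best P0=- P1=NH3 P2=NH3
Op 3: best P0=- P1=NH3 P2=NH3
Op 4: best P0=- P1=NH3 P2=NH2
Op 5: best P0=NH0 P1=NH3 P2=NH2
Op 6: best P0=NH0 P1=NH3 P2=NH2
Op 7: best P0=NH0 P1=NH3 P2=NH2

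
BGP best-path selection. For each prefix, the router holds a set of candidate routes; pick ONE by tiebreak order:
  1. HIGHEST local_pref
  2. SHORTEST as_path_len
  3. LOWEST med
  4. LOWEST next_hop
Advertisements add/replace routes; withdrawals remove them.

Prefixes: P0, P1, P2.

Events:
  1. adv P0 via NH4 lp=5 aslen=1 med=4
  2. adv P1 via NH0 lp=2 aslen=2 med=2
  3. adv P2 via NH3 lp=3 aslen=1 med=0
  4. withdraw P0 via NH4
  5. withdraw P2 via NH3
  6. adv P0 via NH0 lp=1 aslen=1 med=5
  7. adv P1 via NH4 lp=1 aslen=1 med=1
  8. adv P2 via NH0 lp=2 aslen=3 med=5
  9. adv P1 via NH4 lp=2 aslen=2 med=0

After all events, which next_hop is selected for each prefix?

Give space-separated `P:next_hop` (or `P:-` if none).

Answer: P0:NH0 P1:NH4 P2:NH0

Derivation:
Op 1: best P0=NH4 P1=- P2=-
Op 2: best P0=NH4 P1=NH0 P2=-
Op 3: best P0=NH4 P1=NH0 P2=NH3
Op 4: best P0=- P1=NH0 P2=NH3
Op 5: best P0=- P1=NH0 P2=-
Op 6: best P0=NH0 P1=NH0 P2=-
Op 7: best P0=NH0 P1=NH0 P2=-
Op 8: best P0=NH0 P1=NH0 P2=NH0
Op 9: best P0=NH0 P1=NH4 P2=NH0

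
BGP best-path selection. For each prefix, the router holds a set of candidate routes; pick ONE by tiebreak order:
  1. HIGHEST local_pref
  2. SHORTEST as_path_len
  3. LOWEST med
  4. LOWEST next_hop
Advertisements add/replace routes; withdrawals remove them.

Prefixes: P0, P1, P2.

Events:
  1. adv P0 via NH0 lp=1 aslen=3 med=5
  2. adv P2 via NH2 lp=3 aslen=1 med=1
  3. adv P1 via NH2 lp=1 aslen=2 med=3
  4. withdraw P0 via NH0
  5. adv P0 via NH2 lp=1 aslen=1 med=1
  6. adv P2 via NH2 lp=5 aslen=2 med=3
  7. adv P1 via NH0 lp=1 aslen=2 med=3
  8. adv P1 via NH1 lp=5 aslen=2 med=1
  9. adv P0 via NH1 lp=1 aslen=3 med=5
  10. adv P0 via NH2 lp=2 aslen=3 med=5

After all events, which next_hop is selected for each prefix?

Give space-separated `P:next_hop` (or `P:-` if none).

Answer: P0:NH2 P1:NH1 P2:NH2

Derivation:
Op 1: best P0=NH0 P1=- P2=-
Op 2: best P0=NH0 P1=- P2=NH2
Op 3: best P0=NH0 P1=NH2 P2=NH2
Op 4: best P0=- P1=NH2 P2=NH2
Op 5: best P0=NH2 P1=NH2 P2=NH2
Op 6: best P0=NH2 P1=NH2 P2=NH2
Op 7: best P0=NH2 P1=NH0 P2=NH2
Op 8: best P0=NH2 P1=NH1 P2=NH2
Op 9: best P0=NH2 P1=NH1 P2=NH2
Op 10: best P0=NH2 P1=NH1 P2=NH2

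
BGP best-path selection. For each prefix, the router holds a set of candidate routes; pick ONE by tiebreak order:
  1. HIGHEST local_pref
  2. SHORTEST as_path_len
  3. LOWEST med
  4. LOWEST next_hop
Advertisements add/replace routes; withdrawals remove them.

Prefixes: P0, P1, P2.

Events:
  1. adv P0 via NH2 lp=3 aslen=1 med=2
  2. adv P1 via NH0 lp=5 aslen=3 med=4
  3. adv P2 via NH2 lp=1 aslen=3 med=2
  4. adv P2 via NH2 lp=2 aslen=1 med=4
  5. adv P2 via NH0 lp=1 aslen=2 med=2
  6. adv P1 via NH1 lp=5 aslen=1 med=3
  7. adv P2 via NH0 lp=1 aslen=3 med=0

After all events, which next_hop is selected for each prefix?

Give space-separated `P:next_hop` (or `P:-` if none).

Answer: P0:NH2 P1:NH1 P2:NH2

Derivation:
Op 1: best P0=NH2 P1=- P2=-
Op 2: best P0=NH2 P1=NH0 P2=-
Op 3: best P0=NH2 P1=NH0 P2=NH2
Op 4: best P0=NH2 P1=NH0 P2=NH2
Op 5: best P0=NH2 P1=NH0 P2=NH2
Op 6: best P0=NH2 P1=NH1 P2=NH2
Op 7: best P0=NH2 P1=NH1 P2=NH2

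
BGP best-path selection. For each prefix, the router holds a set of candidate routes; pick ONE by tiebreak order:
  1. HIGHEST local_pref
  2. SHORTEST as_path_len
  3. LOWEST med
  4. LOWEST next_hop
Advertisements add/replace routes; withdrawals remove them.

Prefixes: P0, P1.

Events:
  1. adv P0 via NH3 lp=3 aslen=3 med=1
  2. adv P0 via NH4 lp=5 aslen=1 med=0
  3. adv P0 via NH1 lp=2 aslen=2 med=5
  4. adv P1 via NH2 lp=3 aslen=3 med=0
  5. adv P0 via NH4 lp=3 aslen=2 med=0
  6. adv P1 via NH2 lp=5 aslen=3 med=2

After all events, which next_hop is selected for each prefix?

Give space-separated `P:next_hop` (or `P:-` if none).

Answer: P0:NH4 P1:NH2

Derivation:
Op 1: best P0=NH3 P1=-
Op 2: best P0=NH4 P1=-
Op 3: best P0=NH4 P1=-
Op 4: best P0=NH4 P1=NH2
Op 5: best P0=NH4 P1=NH2
Op 6: best P0=NH4 P1=NH2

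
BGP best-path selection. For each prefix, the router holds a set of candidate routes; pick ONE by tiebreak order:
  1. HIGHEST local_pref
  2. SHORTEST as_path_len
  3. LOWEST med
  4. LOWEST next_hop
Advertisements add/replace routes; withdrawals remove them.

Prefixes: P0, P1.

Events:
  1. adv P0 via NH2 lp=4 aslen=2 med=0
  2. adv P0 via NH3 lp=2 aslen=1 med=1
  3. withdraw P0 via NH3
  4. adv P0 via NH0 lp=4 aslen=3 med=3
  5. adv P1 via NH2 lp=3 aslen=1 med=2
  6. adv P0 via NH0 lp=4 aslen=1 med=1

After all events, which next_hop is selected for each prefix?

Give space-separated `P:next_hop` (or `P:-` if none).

Op 1: best P0=NH2 P1=-
Op 2: best P0=NH2 P1=-
Op 3: best P0=NH2 P1=-
Op 4: best P0=NH2 P1=-
Op 5: best P0=NH2 P1=NH2
Op 6: best P0=NH0 P1=NH2

Answer: P0:NH0 P1:NH2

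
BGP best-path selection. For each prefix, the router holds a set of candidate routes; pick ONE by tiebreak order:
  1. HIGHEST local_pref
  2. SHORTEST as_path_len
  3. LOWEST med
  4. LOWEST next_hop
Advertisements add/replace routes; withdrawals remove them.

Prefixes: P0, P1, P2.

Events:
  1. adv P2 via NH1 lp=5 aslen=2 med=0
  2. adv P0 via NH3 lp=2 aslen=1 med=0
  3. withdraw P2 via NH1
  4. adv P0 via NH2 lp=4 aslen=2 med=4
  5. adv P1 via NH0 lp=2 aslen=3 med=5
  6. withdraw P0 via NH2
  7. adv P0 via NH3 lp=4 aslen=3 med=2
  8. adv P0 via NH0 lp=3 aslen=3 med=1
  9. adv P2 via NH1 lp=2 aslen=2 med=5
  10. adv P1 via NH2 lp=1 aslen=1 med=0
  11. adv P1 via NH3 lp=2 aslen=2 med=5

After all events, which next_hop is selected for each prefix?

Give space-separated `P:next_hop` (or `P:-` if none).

Op 1: best P0=- P1=- P2=NH1
Op 2: best P0=NH3 P1=- P2=NH1
Op 3: best P0=NH3 P1=- P2=-
Op 4: best P0=NH2 P1=- P2=-
Op 5: best P0=NH2 P1=NH0 P2=-
Op 6: best P0=NH3 P1=NH0 P2=-
Op 7: best P0=NH3 P1=NH0 P2=-
Op 8: best P0=NH3 P1=NH0 P2=-
Op 9: best P0=NH3 P1=NH0 P2=NH1
Op 10: best P0=NH3 P1=NH0 P2=NH1
Op 11: best P0=NH3 P1=NH3 P2=NH1

Answer: P0:NH3 P1:NH3 P2:NH1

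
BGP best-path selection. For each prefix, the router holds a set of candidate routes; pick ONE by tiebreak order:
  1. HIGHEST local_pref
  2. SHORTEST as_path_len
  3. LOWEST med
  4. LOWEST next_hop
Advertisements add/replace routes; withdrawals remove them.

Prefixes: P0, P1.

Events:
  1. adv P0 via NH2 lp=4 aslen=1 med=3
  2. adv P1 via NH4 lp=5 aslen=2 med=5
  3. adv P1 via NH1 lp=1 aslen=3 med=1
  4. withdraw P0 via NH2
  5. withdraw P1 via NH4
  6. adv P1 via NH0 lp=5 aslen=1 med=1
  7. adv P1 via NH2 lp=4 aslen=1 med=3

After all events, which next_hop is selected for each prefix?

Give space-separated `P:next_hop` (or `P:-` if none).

Answer: P0:- P1:NH0

Derivation:
Op 1: best P0=NH2 P1=-
Op 2: best P0=NH2 P1=NH4
Op 3: best P0=NH2 P1=NH4
Op 4: best P0=- P1=NH4
Op 5: best P0=- P1=NH1
Op 6: best P0=- P1=NH0
Op 7: best P0=- P1=NH0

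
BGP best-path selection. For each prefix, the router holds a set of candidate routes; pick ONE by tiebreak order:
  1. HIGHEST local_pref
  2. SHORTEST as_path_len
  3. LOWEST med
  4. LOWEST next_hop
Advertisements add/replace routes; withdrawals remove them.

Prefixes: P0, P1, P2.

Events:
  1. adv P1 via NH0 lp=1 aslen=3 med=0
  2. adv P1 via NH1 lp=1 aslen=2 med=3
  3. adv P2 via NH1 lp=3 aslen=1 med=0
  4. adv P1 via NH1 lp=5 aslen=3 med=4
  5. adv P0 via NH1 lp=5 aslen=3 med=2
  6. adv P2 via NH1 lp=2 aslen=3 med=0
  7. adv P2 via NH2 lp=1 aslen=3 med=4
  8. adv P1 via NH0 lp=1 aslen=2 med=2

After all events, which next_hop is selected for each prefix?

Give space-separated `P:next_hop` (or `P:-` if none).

Answer: P0:NH1 P1:NH1 P2:NH1

Derivation:
Op 1: best P0=- P1=NH0 P2=-
Op 2: best P0=- P1=NH1 P2=-
Op 3: best P0=- P1=NH1 P2=NH1
Op 4: best P0=- P1=NH1 P2=NH1
Op 5: best P0=NH1 P1=NH1 P2=NH1
Op 6: best P0=NH1 P1=NH1 P2=NH1
Op 7: best P0=NH1 P1=NH1 P2=NH1
Op 8: best P0=NH1 P1=NH1 P2=NH1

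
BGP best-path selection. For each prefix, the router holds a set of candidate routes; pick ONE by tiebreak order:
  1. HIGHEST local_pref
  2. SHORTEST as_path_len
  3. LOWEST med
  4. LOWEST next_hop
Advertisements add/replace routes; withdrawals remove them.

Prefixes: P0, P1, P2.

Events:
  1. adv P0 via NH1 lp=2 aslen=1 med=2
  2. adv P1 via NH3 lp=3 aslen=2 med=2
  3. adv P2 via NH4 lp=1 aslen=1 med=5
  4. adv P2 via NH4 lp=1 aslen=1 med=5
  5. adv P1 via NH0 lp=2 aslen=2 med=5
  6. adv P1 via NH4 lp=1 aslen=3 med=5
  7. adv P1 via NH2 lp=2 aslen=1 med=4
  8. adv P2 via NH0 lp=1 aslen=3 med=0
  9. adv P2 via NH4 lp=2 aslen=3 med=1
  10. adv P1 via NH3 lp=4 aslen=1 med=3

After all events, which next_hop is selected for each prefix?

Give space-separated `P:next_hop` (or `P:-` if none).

Answer: P0:NH1 P1:NH3 P2:NH4

Derivation:
Op 1: best P0=NH1 P1=- P2=-
Op 2: best P0=NH1 P1=NH3 P2=-
Op 3: best P0=NH1 P1=NH3 P2=NH4
Op 4: best P0=NH1 P1=NH3 P2=NH4
Op 5: best P0=NH1 P1=NH3 P2=NH4
Op 6: best P0=NH1 P1=NH3 P2=NH4
Op 7: best P0=NH1 P1=NH3 P2=NH4
Op 8: best P0=NH1 P1=NH3 P2=NH4
Op 9: best P0=NH1 P1=NH3 P2=NH4
Op 10: best P0=NH1 P1=NH3 P2=NH4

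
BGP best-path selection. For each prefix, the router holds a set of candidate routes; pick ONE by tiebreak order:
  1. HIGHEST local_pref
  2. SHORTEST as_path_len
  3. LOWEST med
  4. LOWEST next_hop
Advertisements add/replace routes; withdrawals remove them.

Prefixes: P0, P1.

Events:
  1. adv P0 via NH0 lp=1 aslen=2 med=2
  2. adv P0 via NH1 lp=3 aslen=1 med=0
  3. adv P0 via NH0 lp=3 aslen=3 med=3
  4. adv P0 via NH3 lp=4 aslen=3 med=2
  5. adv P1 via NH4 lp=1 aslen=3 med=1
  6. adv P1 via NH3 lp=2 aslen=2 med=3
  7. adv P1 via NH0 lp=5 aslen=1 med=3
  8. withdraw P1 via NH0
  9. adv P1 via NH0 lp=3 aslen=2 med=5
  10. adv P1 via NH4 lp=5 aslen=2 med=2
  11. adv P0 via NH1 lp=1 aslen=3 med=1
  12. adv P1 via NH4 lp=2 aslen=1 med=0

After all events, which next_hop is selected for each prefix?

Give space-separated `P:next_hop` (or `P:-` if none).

Answer: P0:NH3 P1:NH0

Derivation:
Op 1: best P0=NH0 P1=-
Op 2: best P0=NH1 P1=-
Op 3: best P0=NH1 P1=-
Op 4: best P0=NH3 P1=-
Op 5: best P0=NH3 P1=NH4
Op 6: best P0=NH3 P1=NH3
Op 7: best P0=NH3 P1=NH0
Op 8: best P0=NH3 P1=NH3
Op 9: best P0=NH3 P1=NH0
Op 10: best P0=NH3 P1=NH4
Op 11: best P0=NH3 P1=NH4
Op 12: best P0=NH3 P1=NH0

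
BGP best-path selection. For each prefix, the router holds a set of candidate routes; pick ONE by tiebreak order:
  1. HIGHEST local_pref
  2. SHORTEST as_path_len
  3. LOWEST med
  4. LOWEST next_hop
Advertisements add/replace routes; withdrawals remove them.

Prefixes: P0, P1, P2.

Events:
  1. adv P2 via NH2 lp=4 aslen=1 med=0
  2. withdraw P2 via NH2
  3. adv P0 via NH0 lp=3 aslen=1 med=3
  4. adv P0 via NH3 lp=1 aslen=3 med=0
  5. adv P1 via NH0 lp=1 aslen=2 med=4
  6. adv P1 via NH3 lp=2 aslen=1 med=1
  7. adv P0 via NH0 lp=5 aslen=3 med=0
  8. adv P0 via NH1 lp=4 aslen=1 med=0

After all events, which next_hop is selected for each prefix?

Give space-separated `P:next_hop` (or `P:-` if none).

Answer: P0:NH0 P1:NH3 P2:-

Derivation:
Op 1: best P0=- P1=- P2=NH2
Op 2: best P0=- P1=- P2=-
Op 3: best P0=NH0 P1=- P2=-
Op 4: best P0=NH0 P1=- P2=-
Op 5: best P0=NH0 P1=NH0 P2=-
Op 6: best P0=NH0 P1=NH3 P2=-
Op 7: best P0=NH0 P1=NH3 P2=-
Op 8: best P0=NH0 P1=NH3 P2=-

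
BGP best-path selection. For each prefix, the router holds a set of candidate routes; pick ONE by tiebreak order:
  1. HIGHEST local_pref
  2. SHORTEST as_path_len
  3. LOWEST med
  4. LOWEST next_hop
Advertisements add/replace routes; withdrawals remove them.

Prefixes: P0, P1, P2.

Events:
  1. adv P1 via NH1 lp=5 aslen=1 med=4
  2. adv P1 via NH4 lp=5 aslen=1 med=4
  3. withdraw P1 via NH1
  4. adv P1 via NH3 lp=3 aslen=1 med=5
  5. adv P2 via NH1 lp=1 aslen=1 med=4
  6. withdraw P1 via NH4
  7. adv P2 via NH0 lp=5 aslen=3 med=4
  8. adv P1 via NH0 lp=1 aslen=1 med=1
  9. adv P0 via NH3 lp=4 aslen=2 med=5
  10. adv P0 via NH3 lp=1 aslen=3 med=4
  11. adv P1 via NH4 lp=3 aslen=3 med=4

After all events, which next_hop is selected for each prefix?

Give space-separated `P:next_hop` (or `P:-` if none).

Answer: P0:NH3 P1:NH3 P2:NH0

Derivation:
Op 1: best P0=- P1=NH1 P2=-
Op 2: best P0=- P1=NH1 P2=-
Op 3: best P0=- P1=NH4 P2=-
Op 4: best P0=- P1=NH4 P2=-
Op 5: best P0=- P1=NH4 P2=NH1
Op 6: best P0=- P1=NH3 P2=NH1
Op 7: best P0=- P1=NH3 P2=NH0
Op 8: best P0=- P1=NH3 P2=NH0
Op 9: best P0=NH3 P1=NH3 P2=NH0
Op 10: best P0=NH3 P1=NH3 P2=NH0
Op 11: best P0=NH3 P1=NH3 P2=NH0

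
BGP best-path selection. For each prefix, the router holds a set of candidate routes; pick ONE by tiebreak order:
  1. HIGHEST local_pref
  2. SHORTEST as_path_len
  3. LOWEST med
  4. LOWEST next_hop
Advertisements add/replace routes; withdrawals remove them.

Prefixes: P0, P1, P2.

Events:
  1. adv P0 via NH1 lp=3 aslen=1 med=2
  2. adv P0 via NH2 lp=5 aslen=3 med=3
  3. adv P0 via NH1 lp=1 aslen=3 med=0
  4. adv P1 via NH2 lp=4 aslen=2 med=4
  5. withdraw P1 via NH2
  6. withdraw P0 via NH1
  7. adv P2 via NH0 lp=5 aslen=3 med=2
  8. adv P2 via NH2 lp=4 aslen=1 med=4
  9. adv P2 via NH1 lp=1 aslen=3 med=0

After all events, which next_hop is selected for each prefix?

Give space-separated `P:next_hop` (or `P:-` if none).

Answer: P0:NH2 P1:- P2:NH0

Derivation:
Op 1: best P0=NH1 P1=- P2=-
Op 2: best P0=NH2 P1=- P2=-
Op 3: best P0=NH2 P1=- P2=-
Op 4: best P0=NH2 P1=NH2 P2=-
Op 5: best P0=NH2 P1=- P2=-
Op 6: best P0=NH2 P1=- P2=-
Op 7: best P0=NH2 P1=- P2=NH0
Op 8: best P0=NH2 P1=- P2=NH0
Op 9: best P0=NH2 P1=- P2=NH0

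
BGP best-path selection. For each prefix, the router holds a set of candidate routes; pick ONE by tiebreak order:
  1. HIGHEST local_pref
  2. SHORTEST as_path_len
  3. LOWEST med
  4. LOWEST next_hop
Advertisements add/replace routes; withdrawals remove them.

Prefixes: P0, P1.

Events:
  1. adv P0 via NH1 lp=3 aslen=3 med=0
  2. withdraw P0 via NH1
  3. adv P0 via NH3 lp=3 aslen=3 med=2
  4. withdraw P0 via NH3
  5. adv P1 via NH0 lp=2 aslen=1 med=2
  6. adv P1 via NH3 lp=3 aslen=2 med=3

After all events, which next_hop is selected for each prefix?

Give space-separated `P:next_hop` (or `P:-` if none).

Answer: P0:- P1:NH3

Derivation:
Op 1: best P0=NH1 P1=-
Op 2: best P0=- P1=-
Op 3: best P0=NH3 P1=-
Op 4: best P0=- P1=-
Op 5: best P0=- P1=NH0
Op 6: best P0=- P1=NH3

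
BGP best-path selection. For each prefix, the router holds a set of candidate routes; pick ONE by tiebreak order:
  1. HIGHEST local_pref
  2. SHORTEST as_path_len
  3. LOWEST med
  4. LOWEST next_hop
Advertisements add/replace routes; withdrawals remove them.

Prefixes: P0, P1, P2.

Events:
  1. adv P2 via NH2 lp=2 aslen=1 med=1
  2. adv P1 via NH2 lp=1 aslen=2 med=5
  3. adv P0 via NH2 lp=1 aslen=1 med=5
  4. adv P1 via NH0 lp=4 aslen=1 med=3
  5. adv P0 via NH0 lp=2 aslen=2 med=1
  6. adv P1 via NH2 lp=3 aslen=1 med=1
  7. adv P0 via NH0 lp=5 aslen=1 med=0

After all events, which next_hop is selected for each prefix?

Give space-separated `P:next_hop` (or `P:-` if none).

Op 1: best P0=- P1=- P2=NH2
Op 2: best P0=- P1=NH2 P2=NH2
Op 3: best P0=NH2 P1=NH2 P2=NH2
Op 4: best P0=NH2 P1=NH0 P2=NH2
Op 5: best P0=NH0 P1=NH0 P2=NH2
Op 6: best P0=NH0 P1=NH0 P2=NH2
Op 7: best P0=NH0 P1=NH0 P2=NH2

Answer: P0:NH0 P1:NH0 P2:NH2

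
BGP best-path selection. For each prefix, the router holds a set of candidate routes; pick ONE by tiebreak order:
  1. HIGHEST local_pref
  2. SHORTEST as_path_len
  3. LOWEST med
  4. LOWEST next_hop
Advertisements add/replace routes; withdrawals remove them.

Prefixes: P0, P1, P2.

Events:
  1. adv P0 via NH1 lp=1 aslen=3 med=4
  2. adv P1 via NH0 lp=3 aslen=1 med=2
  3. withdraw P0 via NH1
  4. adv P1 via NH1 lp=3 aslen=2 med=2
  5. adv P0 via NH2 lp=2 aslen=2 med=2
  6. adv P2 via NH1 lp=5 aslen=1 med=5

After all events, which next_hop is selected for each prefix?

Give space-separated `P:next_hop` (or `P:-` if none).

Op 1: best P0=NH1 P1=- P2=-
Op 2: best P0=NH1 P1=NH0 P2=-
Op 3: best P0=- P1=NH0 P2=-
Op 4: best P0=- P1=NH0 P2=-
Op 5: best P0=NH2 P1=NH0 P2=-
Op 6: best P0=NH2 P1=NH0 P2=NH1

Answer: P0:NH2 P1:NH0 P2:NH1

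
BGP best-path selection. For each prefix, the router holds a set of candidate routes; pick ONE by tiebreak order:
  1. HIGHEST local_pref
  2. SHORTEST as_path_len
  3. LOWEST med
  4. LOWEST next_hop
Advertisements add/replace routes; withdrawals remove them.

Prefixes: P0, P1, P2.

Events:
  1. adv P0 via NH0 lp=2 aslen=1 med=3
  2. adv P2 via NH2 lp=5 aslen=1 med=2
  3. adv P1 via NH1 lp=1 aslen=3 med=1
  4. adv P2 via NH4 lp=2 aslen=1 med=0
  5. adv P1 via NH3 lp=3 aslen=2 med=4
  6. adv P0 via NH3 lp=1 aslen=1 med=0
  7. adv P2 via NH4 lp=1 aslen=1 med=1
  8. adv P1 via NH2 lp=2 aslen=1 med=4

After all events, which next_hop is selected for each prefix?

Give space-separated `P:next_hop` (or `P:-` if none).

Op 1: best P0=NH0 P1=- P2=-
Op 2: best P0=NH0 P1=- P2=NH2
Op 3: best P0=NH0 P1=NH1 P2=NH2
Op 4: best P0=NH0 P1=NH1 P2=NH2
Op 5: best P0=NH0 P1=NH3 P2=NH2
Op 6: best P0=NH0 P1=NH3 P2=NH2
Op 7: best P0=NH0 P1=NH3 P2=NH2
Op 8: best P0=NH0 P1=NH3 P2=NH2

Answer: P0:NH0 P1:NH3 P2:NH2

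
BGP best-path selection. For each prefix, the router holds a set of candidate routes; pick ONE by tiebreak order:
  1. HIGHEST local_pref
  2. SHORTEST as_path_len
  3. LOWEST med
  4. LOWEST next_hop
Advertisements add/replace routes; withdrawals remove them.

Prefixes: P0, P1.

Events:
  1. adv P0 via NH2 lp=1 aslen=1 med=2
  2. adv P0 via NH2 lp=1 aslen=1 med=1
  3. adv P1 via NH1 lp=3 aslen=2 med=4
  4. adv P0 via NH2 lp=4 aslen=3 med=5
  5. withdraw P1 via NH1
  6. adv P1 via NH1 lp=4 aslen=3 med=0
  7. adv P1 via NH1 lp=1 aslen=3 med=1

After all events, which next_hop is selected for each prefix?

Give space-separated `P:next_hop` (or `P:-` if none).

Answer: P0:NH2 P1:NH1

Derivation:
Op 1: best P0=NH2 P1=-
Op 2: best P0=NH2 P1=-
Op 3: best P0=NH2 P1=NH1
Op 4: best P0=NH2 P1=NH1
Op 5: best P0=NH2 P1=-
Op 6: best P0=NH2 P1=NH1
Op 7: best P0=NH2 P1=NH1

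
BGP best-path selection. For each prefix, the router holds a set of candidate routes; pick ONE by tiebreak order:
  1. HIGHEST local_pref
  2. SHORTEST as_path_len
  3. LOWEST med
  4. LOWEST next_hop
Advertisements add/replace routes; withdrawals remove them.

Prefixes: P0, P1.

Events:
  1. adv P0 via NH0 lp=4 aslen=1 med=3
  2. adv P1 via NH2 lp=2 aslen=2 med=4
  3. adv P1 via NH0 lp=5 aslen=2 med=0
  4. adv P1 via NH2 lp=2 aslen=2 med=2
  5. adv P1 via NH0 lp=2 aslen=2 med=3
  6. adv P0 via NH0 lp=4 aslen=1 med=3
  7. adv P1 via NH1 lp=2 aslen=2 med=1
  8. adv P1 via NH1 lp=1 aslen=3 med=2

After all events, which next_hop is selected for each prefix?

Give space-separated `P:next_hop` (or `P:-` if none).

Answer: P0:NH0 P1:NH2

Derivation:
Op 1: best P0=NH0 P1=-
Op 2: best P0=NH0 P1=NH2
Op 3: best P0=NH0 P1=NH0
Op 4: best P0=NH0 P1=NH0
Op 5: best P0=NH0 P1=NH2
Op 6: best P0=NH0 P1=NH2
Op 7: best P0=NH0 P1=NH1
Op 8: best P0=NH0 P1=NH2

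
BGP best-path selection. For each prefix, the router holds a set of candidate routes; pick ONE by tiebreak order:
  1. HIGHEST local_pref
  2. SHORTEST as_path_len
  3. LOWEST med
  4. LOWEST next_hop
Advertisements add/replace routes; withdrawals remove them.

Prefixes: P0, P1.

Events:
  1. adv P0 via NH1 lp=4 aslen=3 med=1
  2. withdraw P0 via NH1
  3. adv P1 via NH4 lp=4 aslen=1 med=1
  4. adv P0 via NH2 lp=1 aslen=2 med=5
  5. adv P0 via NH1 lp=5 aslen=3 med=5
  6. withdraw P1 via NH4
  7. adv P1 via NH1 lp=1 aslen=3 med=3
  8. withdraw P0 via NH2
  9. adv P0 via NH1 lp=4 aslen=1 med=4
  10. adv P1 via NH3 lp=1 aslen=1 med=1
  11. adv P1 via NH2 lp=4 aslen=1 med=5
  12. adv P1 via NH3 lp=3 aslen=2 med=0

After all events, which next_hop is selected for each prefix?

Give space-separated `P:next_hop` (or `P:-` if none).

Answer: P0:NH1 P1:NH2

Derivation:
Op 1: best P0=NH1 P1=-
Op 2: best P0=- P1=-
Op 3: best P0=- P1=NH4
Op 4: best P0=NH2 P1=NH4
Op 5: best P0=NH1 P1=NH4
Op 6: best P0=NH1 P1=-
Op 7: best P0=NH1 P1=NH1
Op 8: best P0=NH1 P1=NH1
Op 9: best P0=NH1 P1=NH1
Op 10: best P0=NH1 P1=NH3
Op 11: best P0=NH1 P1=NH2
Op 12: best P0=NH1 P1=NH2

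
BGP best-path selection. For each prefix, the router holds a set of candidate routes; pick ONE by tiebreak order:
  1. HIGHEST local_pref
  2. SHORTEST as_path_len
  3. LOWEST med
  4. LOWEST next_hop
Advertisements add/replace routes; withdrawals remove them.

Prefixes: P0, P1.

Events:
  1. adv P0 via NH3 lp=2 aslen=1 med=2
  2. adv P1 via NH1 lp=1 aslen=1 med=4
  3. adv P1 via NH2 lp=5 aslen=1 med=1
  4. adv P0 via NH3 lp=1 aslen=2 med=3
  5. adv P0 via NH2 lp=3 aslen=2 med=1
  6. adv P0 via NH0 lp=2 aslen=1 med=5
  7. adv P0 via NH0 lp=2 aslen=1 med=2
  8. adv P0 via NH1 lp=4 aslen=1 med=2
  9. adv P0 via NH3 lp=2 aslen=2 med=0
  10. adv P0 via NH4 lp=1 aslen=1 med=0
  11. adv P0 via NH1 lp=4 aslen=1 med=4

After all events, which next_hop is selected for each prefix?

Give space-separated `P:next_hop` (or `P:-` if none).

Answer: P0:NH1 P1:NH2

Derivation:
Op 1: best P0=NH3 P1=-
Op 2: best P0=NH3 P1=NH1
Op 3: best P0=NH3 P1=NH2
Op 4: best P0=NH3 P1=NH2
Op 5: best P0=NH2 P1=NH2
Op 6: best P0=NH2 P1=NH2
Op 7: best P0=NH2 P1=NH2
Op 8: best P0=NH1 P1=NH2
Op 9: best P0=NH1 P1=NH2
Op 10: best P0=NH1 P1=NH2
Op 11: best P0=NH1 P1=NH2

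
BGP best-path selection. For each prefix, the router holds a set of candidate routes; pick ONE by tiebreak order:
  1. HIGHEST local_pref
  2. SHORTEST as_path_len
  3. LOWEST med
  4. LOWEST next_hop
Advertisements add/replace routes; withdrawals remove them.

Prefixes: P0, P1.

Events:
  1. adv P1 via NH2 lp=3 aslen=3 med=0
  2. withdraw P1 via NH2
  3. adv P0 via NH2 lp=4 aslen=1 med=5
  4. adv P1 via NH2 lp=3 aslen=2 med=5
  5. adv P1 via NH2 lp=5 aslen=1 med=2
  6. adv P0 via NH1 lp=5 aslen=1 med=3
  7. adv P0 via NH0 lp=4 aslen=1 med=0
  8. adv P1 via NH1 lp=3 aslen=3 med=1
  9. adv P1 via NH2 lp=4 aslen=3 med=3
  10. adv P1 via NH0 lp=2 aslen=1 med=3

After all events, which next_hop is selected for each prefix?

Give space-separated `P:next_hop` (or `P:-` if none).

Op 1: best P0=- P1=NH2
Op 2: best P0=- P1=-
Op 3: best P0=NH2 P1=-
Op 4: best P0=NH2 P1=NH2
Op 5: best P0=NH2 P1=NH2
Op 6: best P0=NH1 P1=NH2
Op 7: best P0=NH1 P1=NH2
Op 8: best P0=NH1 P1=NH2
Op 9: best P0=NH1 P1=NH2
Op 10: best P0=NH1 P1=NH2

Answer: P0:NH1 P1:NH2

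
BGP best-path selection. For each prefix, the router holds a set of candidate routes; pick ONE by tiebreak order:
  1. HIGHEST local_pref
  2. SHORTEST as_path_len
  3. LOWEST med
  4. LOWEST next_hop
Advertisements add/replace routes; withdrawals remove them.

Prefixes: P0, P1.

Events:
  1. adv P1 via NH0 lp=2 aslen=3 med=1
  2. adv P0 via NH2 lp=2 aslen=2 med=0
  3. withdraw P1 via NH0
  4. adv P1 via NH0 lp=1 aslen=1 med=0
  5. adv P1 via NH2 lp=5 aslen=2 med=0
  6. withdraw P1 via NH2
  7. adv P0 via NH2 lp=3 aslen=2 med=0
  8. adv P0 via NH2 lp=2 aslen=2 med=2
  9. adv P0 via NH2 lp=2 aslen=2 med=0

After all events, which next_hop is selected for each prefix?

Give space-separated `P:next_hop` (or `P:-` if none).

Op 1: best P0=- P1=NH0
Op 2: best P0=NH2 P1=NH0
Op 3: best P0=NH2 P1=-
Op 4: best P0=NH2 P1=NH0
Op 5: best P0=NH2 P1=NH2
Op 6: best P0=NH2 P1=NH0
Op 7: best P0=NH2 P1=NH0
Op 8: best P0=NH2 P1=NH0
Op 9: best P0=NH2 P1=NH0

Answer: P0:NH2 P1:NH0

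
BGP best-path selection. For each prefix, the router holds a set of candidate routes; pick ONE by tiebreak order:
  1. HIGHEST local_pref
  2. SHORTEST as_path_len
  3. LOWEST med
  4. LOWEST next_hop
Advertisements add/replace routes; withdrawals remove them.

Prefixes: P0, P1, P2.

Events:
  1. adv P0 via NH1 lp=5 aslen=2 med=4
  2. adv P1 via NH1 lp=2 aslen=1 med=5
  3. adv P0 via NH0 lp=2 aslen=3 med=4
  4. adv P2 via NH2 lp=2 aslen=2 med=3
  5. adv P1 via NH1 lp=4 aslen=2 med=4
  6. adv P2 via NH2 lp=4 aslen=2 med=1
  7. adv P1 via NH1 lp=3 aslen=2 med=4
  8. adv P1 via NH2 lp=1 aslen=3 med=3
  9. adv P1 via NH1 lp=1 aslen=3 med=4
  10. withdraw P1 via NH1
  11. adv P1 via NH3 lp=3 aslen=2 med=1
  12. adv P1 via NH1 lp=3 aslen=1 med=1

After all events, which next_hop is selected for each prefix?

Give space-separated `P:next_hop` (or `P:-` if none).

Answer: P0:NH1 P1:NH1 P2:NH2

Derivation:
Op 1: best P0=NH1 P1=- P2=-
Op 2: best P0=NH1 P1=NH1 P2=-
Op 3: best P0=NH1 P1=NH1 P2=-
Op 4: best P0=NH1 P1=NH1 P2=NH2
Op 5: best P0=NH1 P1=NH1 P2=NH2
Op 6: best P0=NH1 P1=NH1 P2=NH2
Op 7: best P0=NH1 P1=NH1 P2=NH2
Op 8: best P0=NH1 P1=NH1 P2=NH2
Op 9: best P0=NH1 P1=NH2 P2=NH2
Op 10: best P0=NH1 P1=NH2 P2=NH2
Op 11: best P0=NH1 P1=NH3 P2=NH2
Op 12: best P0=NH1 P1=NH1 P2=NH2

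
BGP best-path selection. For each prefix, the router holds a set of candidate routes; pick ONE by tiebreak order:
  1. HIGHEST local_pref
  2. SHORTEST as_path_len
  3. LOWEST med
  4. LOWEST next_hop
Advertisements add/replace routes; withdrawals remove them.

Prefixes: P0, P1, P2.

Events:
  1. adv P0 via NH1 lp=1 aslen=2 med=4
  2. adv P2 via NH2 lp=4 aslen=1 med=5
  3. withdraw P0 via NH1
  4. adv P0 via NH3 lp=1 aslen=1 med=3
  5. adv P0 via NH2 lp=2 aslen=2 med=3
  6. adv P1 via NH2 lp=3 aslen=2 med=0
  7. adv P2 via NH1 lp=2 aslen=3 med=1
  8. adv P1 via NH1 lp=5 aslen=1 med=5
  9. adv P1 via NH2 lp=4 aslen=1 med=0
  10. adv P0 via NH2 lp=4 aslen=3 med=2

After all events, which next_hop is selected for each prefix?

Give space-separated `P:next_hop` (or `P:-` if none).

Answer: P0:NH2 P1:NH1 P2:NH2

Derivation:
Op 1: best P0=NH1 P1=- P2=-
Op 2: best P0=NH1 P1=- P2=NH2
Op 3: best P0=- P1=- P2=NH2
Op 4: best P0=NH3 P1=- P2=NH2
Op 5: best P0=NH2 P1=- P2=NH2
Op 6: best P0=NH2 P1=NH2 P2=NH2
Op 7: best P0=NH2 P1=NH2 P2=NH2
Op 8: best P0=NH2 P1=NH1 P2=NH2
Op 9: best P0=NH2 P1=NH1 P2=NH2
Op 10: best P0=NH2 P1=NH1 P2=NH2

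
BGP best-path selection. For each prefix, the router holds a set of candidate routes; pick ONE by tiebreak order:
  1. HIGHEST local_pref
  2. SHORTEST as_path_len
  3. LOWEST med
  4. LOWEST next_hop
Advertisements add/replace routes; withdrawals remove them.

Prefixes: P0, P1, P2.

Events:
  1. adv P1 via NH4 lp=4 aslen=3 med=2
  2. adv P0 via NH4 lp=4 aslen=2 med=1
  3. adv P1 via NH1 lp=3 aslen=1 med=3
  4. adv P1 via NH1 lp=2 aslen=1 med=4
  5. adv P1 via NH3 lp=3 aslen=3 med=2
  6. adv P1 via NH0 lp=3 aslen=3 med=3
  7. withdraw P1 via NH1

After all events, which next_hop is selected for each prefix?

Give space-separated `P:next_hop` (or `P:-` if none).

Op 1: best P0=- P1=NH4 P2=-
Op 2: best P0=NH4 P1=NH4 P2=-
Op 3: best P0=NH4 P1=NH4 P2=-
Op 4: best P0=NH4 P1=NH4 P2=-
Op 5: best P0=NH4 P1=NH4 P2=-
Op 6: best P0=NH4 P1=NH4 P2=-
Op 7: best P0=NH4 P1=NH4 P2=-

Answer: P0:NH4 P1:NH4 P2:-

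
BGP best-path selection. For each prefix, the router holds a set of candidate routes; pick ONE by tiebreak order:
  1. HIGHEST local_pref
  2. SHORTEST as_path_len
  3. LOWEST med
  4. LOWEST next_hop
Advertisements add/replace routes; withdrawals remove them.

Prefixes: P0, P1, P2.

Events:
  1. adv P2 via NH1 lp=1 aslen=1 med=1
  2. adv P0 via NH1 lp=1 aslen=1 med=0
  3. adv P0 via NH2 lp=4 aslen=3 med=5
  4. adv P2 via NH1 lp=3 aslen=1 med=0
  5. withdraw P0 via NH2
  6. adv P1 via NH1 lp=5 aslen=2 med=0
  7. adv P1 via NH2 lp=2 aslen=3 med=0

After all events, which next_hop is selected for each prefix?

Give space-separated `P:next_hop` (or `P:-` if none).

Op 1: best P0=- P1=- P2=NH1
Op 2: best P0=NH1 P1=- P2=NH1
Op 3: best P0=NH2 P1=- P2=NH1
Op 4: best P0=NH2 P1=- P2=NH1
Op 5: best P0=NH1 P1=- P2=NH1
Op 6: best P0=NH1 P1=NH1 P2=NH1
Op 7: best P0=NH1 P1=NH1 P2=NH1

Answer: P0:NH1 P1:NH1 P2:NH1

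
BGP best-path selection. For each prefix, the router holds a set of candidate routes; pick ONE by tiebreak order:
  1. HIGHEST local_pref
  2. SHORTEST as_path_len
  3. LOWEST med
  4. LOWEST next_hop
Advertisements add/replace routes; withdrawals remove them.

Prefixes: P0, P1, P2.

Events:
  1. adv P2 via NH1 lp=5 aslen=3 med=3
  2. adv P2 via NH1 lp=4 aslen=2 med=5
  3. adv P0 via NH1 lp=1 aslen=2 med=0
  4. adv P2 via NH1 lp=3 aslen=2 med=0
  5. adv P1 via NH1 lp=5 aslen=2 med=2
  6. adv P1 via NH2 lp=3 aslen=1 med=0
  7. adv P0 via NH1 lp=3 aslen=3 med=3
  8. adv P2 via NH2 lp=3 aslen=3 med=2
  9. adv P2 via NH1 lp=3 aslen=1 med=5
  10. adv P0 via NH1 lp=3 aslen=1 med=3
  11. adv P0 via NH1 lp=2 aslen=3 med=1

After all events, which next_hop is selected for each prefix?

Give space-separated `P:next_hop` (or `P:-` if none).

Op 1: best P0=- P1=- P2=NH1
Op 2: best P0=- P1=- P2=NH1
Op 3: best P0=NH1 P1=- P2=NH1
Op 4: best P0=NH1 P1=- P2=NH1
Op 5: best P0=NH1 P1=NH1 P2=NH1
Op 6: best P0=NH1 P1=NH1 P2=NH1
Op 7: best P0=NH1 P1=NH1 P2=NH1
Op 8: best P0=NH1 P1=NH1 P2=NH1
Op 9: best P0=NH1 P1=NH1 P2=NH1
Op 10: best P0=NH1 P1=NH1 P2=NH1
Op 11: best P0=NH1 P1=NH1 P2=NH1

Answer: P0:NH1 P1:NH1 P2:NH1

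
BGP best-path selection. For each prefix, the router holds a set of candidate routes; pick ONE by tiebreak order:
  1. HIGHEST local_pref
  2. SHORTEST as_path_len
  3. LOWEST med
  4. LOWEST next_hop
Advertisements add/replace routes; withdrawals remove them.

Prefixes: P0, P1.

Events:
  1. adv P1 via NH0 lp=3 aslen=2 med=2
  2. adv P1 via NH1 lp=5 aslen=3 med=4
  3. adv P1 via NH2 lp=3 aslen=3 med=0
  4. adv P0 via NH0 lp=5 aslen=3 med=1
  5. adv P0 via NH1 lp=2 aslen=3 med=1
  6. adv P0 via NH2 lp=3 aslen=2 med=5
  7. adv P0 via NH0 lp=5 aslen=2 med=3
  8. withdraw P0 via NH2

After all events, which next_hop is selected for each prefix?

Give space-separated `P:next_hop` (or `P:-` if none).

Op 1: best P0=- P1=NH0
Op 2: best P0=- P1=NH1
Op 3: best P0=- P1=NH1
Op 4: best P0=NH0 P1=NH1
Op 5: best P0=NH0 P1=NH1
Op 6: best P0=NH0 P1=NH1
Op 7: best P0=NH0 P1=NH1
Op 8: best P0=NH0 P1=NH1

Answer: P0:NH0 P1:NH1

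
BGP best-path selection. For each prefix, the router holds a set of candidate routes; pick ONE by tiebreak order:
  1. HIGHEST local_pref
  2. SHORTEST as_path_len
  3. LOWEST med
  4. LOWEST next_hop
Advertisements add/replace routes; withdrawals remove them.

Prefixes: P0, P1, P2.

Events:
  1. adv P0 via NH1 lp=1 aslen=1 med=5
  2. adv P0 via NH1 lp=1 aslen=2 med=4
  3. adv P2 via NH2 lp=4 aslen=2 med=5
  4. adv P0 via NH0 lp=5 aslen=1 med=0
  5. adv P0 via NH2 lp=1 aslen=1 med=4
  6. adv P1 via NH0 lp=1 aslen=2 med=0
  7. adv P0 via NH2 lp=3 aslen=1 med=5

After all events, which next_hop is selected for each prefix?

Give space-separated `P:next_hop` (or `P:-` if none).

Answer: P0:NH0 P1:NH0 P2:NH2

Derivation:
Op 1: best P0=NH1 P1=- P2=-
Op 2: best P0=NH1 P1=- P2=-
Op 3: best P0=NH1 P1=- P2=NH2
Op 4: best P0=NH0 P1=- P2=NH2
Op 5: best P0=NH0 P1=- P2=NH2
Op 6: best P0=NH0 P1=NH0 P2=NH2
Op 7: best P0=NH0 P1=NH0 P2=NH2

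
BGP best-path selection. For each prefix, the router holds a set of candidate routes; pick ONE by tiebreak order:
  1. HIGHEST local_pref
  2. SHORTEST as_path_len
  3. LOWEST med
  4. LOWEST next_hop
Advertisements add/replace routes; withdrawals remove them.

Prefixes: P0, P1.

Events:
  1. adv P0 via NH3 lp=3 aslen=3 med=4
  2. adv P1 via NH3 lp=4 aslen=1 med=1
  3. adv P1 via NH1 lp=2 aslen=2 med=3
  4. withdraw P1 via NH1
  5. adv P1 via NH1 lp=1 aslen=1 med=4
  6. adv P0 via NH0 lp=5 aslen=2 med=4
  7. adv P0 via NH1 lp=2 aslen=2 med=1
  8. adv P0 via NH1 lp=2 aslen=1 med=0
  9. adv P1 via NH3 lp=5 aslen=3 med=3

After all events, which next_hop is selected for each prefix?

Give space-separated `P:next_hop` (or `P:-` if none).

Op 1: best P0=NH3 P1=-
Op 2: best P0=NH3 P1=NH3
Op 3: best P0=NH3 P1=NH3
Op 4: best P0=NH3 P1=NH3
Op 5: best P0=NH3 P1=NH3
Op 6: best P0=NH0 P1=NH3
Op 7: best P0=NH0 P1=NH3
Op 8: best P0=NH0 P1=NH3
Op 9: best P0=NH0 P1=NH3

Answer: P0:NH0 P1:NH3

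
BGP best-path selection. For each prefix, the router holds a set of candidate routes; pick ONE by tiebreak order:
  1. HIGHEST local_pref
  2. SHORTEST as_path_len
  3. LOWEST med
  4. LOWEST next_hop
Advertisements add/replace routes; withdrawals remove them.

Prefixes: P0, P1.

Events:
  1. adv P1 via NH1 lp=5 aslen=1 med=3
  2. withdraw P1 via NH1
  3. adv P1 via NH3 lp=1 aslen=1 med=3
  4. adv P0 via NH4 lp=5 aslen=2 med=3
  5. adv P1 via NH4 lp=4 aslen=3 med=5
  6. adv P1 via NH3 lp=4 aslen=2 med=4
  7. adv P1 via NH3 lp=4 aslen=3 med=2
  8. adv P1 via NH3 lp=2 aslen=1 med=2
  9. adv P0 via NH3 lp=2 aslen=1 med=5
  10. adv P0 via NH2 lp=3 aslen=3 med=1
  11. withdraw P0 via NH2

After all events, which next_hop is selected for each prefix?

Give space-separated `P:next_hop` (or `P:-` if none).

Answer: P0:NH4 P1:NH4

Derivation:
Op 1: best P0=- P1=NH1
Op 2: best P0=- P1=-
Op 3: best P0=- P1=NH3
Op 4: best P0=NH4 P1=NH3
Op 5: best P0=NH4 P1=NH4
Op 6: best P0=NH4 P1=NH3
Op 7: best P0=NH4 P1=NH3
Op 8: best P0=NH4 P1=NH4
Op 9: best P0=NH4 P1=NH4
Op 10: best P0=NH4 P1=NH4
Op 11: best P0=NH4 P1=NH4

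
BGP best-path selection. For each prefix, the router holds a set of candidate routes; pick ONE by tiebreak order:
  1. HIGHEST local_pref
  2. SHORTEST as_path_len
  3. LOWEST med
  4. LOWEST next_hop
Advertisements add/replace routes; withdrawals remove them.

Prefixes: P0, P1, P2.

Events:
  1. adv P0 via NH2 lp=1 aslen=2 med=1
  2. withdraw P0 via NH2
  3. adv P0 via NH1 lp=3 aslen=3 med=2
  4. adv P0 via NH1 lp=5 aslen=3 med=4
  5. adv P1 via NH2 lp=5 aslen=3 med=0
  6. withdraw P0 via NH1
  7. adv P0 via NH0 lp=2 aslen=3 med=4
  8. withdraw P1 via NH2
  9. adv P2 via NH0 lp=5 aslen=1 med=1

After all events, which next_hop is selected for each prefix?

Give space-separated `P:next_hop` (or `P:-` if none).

Op 1: best P0=NH2 P1=- P2=-
Op 2: best P0=- P1=- P2=-
Op 3: best P0=NH1 P1=- P2=-
Op 4: best P0=NH1 P1=- P2=-
Op 5: best P0=NH1 P1=NH2 P2=-
Op 6: best P0=- P1=NH2 P2=-
Op 7: best P0=NH0 P1=NH2 P2=-
Op 8: best P0=NH0 P1=- P2=-
Op 9: best P0=NH0 P1=- P2=NH0

Answer: P0:NH0 P1:- P2:NH0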